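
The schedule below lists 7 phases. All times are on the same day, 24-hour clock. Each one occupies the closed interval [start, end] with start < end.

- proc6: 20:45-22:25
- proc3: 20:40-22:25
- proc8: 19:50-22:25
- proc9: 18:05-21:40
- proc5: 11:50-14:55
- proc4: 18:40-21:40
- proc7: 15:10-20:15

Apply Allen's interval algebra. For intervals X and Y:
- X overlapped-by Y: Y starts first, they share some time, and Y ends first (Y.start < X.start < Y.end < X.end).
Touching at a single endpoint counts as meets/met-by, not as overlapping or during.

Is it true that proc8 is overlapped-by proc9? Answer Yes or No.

proc8 = [19:50, 22:25], proc9 = [18:05, 21:40].
Actual relation of proc8 to proc9: overlapped-by.
Asked whether 'overlapped-by' holds → Yes.

Yes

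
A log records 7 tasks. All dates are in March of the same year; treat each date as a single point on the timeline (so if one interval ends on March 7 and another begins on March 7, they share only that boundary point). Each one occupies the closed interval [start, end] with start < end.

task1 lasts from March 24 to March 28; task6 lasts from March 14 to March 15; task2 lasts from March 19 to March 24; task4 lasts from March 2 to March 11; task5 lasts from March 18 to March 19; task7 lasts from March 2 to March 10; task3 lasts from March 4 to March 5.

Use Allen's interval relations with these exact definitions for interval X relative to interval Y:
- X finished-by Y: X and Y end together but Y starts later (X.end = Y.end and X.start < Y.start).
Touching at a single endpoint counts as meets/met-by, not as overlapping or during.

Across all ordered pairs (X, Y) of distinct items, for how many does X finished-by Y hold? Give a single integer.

0

Checking all 42 ordered pairs for relation 'finished-by'; matching pairs in alphabetical order:
No pair satisfies it.
Count: 0.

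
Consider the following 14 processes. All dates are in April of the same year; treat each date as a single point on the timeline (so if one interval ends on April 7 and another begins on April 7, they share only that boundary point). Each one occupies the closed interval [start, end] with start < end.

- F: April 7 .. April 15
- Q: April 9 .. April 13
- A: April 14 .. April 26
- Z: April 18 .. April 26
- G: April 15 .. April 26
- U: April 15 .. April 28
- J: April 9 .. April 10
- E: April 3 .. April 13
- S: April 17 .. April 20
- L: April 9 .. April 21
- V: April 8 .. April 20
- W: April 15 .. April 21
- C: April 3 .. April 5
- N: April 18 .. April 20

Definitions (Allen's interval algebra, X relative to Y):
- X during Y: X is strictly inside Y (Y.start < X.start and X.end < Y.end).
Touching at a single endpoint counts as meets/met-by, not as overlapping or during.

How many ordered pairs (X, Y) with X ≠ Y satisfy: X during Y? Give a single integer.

Checking all 182 ordered pairs for relation 'during'; matching pairs in alphabetical order:
(J, E): J during E ✓
(J, F): J during F ✓
(J, V): J during V ✓
(N, A): N during A ✓
(N, G): N during G ✓
(N, L): N during L ✓
(N, U): N during U ✓
(N, W): N during W ✓
(Q, F): Q during F ✓
(Q, V): Q during V ✓
(S, A): S during A ✓
(S, G): S during G ✓
(S, L): S during L ✓
(S, U): S during U ✓
(S, W): S during W ✓
(W, A): W during A ✓
(Z, U): Z during U ✓
Count: 17.

17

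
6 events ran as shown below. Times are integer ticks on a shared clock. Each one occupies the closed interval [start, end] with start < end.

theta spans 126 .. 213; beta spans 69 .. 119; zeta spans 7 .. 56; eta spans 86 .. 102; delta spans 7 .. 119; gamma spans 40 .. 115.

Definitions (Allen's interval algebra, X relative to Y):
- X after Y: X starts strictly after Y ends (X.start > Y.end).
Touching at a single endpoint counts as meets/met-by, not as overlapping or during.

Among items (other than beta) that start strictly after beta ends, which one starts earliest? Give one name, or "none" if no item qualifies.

Target beta = [69, 119].
delta [7, 119] → finished-by → excluded.
eta [86, 102] → during → excluded.
gamma [40, 115] → overlaps → excluded.
theta [126, 213] → after → candidate.
zeta [7, 56] → before → excluded.
Among candidates, earliest start is 126 → theta.

theta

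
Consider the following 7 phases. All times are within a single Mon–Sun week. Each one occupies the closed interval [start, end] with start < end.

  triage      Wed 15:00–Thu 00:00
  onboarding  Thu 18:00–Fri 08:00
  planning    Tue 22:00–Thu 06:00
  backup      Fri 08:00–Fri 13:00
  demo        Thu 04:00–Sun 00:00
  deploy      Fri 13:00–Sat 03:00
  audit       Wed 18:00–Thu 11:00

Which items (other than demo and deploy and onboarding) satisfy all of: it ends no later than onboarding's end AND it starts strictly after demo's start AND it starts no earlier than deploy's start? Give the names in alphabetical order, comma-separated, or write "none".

none

Conditions: its end is no later than onboarding's end (X.end <= Fri 08:00) AND its start is strictly after demo's start (X.start > Thu 04:00) AND its start is no earlier than deploy's start (X.start >= Fri 13:00).
audit: end Thu 11:00 <= Fri 08:00? ✓; start Wed 18:00 > Thu 04:00? ✗; start Wed 18:00 >= Fri 13:00? ✗ → no.
backup: end Fri 13:00 <= Fri 08:00? ✗; start Fri 08:00 > Thu 04:00? ✓; start Fri 08:00 >= Fri 13:00? ✗ → no.
planning: end Thu 06:00 <= Fri 08:00? ✓; start Tue 22:00 > Thu 04:00? ✗; start Tue 22:00 >= Fri 13:00? ✗ → no.
triage: end Thu 00:00 <= Fri 08:00? ✓; start Wed 15:00 > Thu 04:00? ✗; start Wed 15:00 >= Fri 13:00? ✗ → no.
Result: none.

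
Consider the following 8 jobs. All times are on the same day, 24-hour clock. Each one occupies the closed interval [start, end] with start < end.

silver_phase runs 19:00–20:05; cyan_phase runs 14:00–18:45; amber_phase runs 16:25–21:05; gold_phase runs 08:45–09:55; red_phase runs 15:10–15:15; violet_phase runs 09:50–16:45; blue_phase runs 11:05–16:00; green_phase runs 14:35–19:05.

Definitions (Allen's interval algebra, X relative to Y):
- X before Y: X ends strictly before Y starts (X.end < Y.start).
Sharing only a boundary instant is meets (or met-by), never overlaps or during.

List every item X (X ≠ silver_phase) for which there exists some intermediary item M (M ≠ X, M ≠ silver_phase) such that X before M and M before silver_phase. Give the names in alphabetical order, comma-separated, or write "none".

Target silver_phase = [19:00, 20:05].
Intermediaries M with M before silver_phase: blue_phase, cyan_phase, gold_phase, red_phase, violet_phase.
Via blue_phase — items with X before blue_phase: gold_phase.
Via cyan_phase — items with X before cyan_phase: gold_phase.
Via gold_phase — items with X before gold_phase: none.
Via red_phase — items with X before red_phase: gold_phase.
Via violet_phase — items with X before violet_phase: none.
Union: gold_phase.

gold_phase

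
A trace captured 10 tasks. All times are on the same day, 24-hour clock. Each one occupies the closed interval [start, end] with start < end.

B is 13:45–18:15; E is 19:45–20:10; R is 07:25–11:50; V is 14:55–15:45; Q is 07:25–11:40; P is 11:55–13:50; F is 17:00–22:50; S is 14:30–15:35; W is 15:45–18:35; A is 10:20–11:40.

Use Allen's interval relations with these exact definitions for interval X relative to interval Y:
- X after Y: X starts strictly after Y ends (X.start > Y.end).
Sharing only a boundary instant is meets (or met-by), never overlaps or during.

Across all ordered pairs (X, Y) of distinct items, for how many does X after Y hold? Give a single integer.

33

Checking all 90 ordered pairs for relation 'after'; matching pairs in alphabetical order:
(B, A): B after A ✓
(B, Q): B after Q ✓
(B, R): B after R ✓
(E, A): E after A ✓
(E, B): E after B ✓
(E, P): E after P ✓
(E, Q): E after Q ✓
(E, R): E after R ✓
(E, S): E after S ✓
(E, V): E after V ✓
(E, W): E after W ✓
(F, A): F after A ✓
(F, P): F after P ✓
(F, Q): F after Q ✓
(F, R): F after R ✓
(F, S): F after S ✓
(F, V): F after V ✓
(P, A): P after A ✓
(P, Q): P after Q ✓
(P, R): P after R ✓
(S, A): S after A ✓
(S, P): S after P ✓
(S, Q): S after Q ✓
(S, R): S after R ✓
... plus 9 further pairs not listed.
Count: 33.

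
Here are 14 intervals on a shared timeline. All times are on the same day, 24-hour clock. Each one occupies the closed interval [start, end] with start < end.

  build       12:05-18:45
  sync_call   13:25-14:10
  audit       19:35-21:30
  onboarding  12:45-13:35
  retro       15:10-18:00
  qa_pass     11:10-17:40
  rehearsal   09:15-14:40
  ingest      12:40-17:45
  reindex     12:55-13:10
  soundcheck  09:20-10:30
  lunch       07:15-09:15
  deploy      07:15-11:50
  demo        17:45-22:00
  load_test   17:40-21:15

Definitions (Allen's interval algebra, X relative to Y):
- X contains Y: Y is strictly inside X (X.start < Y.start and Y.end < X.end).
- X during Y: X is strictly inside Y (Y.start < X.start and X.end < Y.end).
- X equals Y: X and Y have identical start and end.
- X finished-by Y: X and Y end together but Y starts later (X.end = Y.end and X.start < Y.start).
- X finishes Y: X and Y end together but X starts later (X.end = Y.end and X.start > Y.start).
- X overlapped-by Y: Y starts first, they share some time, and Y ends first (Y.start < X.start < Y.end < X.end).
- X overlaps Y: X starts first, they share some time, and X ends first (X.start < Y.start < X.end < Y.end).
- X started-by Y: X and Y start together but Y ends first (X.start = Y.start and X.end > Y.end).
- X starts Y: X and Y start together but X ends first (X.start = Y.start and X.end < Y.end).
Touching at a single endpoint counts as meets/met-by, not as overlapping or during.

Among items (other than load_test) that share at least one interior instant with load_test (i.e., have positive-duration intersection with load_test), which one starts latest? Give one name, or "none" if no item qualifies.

audit

Target load_test = [17:40, 21:15].
audit [19:35, 21:30] → overlapped-by → candidate.
build [12:05, 18:45] → overlaps → candidate.
demo [17:45, 22:00] → overlapped-by → candidate.
deploy [07:15, 11:50] → before → excluded.
ingest [12:40, 17:45] → overlaps → candidate.
lunch [07:15, 09:15] → before → excluded.
onboarding [12:45, 13:35] → before → excluded.
qa_pass [11:10, 17:40] → meets → excluded.
rehearsal [09:15, 14:40] → before → excluded.
reindex [12:55, 13:10] → before → excluded.
retro [15:10, 18:00] → overlaps → candidate.
soundcheck [09:20, 10:30] → before → excluded.
sync_call [13:25, 14:10] → before → excluded.
Among candidates, latest start is 19:35 → audit.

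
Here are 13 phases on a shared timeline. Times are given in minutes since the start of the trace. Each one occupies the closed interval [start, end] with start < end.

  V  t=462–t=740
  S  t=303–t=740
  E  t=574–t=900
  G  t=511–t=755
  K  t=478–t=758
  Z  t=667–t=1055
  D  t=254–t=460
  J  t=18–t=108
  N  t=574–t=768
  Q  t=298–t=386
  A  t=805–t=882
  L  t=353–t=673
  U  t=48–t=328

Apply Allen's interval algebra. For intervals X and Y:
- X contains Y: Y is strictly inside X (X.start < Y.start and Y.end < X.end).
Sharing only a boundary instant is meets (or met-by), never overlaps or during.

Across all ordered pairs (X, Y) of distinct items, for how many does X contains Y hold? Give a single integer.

5

Checking all 156 ordered pairs for relation 'contains'; matching pairs in alphabetical order:
(D, Q): D contains Q ✓
(E, A): E contains A ✓
(K, G): K contains G ✓
(S, L): S contains L ✓
(Z, A): Z contains A ✓
Count: 5.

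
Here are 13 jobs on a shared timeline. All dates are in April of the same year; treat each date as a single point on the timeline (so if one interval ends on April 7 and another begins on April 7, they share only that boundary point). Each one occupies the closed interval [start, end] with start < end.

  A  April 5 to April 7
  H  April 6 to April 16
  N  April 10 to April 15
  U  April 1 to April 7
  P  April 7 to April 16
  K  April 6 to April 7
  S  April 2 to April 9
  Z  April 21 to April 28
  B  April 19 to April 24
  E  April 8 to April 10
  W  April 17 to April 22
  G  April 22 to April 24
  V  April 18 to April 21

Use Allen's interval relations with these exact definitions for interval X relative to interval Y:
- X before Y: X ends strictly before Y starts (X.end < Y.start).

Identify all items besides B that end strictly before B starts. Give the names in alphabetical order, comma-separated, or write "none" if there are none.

Target B = [April 19, April 24].
A [April 5, April 7] → before → yes.
E [April 8, April 10] → before → yes.
G [April 22, April 24] → finishes → no.
H [April 6, April 16] → before → yes.
K [April 6, April 7] → before → yes.
N [April 10, April 15] → before → yes.
P [April 7, April 16] → before → yes.
S [April 2, April 9] → before → yes.
U [April 1, April 7] → before → yes.
V [April 18, April 21] → overlaps → no.
W [April 17, April 22] → overlaps → no.
Z [April 21, April 28] → overlapped-by → no.
Result: A, E, H, K, N, P, S, U.

A, E, H, K, N, P, S, U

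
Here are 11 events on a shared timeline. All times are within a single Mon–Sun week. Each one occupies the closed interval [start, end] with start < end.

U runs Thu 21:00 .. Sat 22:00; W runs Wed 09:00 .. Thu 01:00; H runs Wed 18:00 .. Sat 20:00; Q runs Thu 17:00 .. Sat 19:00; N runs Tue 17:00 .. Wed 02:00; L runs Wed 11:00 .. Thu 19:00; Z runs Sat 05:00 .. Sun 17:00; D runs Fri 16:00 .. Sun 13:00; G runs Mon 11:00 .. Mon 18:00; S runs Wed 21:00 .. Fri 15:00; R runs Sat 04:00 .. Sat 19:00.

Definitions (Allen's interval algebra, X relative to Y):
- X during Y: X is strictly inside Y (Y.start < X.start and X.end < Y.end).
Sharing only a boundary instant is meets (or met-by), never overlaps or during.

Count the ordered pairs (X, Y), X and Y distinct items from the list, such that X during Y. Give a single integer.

Checking all 110 ordered pairs for relation 'during'; matching pairs in alphabetical order:
(Q, H): Q during H ✓
(R, D): R during D ✓
(R, H): R during H ✓
(R, U): R during U ✓
(S, H): S during H ✓
Count: 5.

5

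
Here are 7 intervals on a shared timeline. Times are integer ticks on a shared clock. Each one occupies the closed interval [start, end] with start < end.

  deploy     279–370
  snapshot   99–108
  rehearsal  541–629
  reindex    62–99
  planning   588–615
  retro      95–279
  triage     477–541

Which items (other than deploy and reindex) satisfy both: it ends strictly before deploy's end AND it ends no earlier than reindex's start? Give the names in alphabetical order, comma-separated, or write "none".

Conditions: its end is strictly before deploy's end (X.end < 370) AND its end is no earlier than reindex's start (X.end >= 62).
planning: end 615 < 370? ✗; end 615 >= 62? ✓ → no.
rehearsal: end 629 < 370? ✗; end 629 >= 62? ✓ → no.
retro: end 279 < 370? ✓; end 279 >= 62? ✓ → yes.
snapshot: end 108 < 370? ✓; end 108 >= 62? ✓ → yes.
triage: end 541 < 370? ✗; end 541 >= 62? ✓ → no.
Result: retro, snapshot.

retro, snapshot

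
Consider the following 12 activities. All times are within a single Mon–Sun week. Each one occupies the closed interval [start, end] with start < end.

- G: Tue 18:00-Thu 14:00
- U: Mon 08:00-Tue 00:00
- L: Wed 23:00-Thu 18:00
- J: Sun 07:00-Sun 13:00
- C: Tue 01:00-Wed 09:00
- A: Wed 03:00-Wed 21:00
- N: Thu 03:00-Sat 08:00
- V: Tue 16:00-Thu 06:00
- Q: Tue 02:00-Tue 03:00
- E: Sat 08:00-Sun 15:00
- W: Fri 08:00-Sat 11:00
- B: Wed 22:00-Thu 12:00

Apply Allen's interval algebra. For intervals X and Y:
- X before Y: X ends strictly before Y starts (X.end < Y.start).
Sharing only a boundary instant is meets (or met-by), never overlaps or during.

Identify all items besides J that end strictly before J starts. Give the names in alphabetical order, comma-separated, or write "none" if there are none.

A, B, C, G, L, N, Q, U, V, W

Target J = [Sun 07:00, Sun 13:00].
A [Wed 03:00, Wed 21:00] → before → yes.
B [Wed 22:00, Thu 12:00] → before → yes.
C [Tue 01:00, Wed 09:00] → before → yes.
E [Sat 08:00, Sun 15:00] → contains → no.
G [Tue 18:00, Thu 14:00] → before → yes.
L [Wed 23:00, Thu 18:00] → before → yes.
N [Thu 03:00, Sat 08:00] → before → yes.
Q [Tue 02:00, Tue 03:00] → before → yes.
U [Mon 08:00, Tue 00:00] → before → yes.
V [Tue 16:00, Thu 06:00] → before → yes.
W [Fri 08:00, Sat 11:00] → before → yes.
Result: A, B, C, G, L, N, Q, U, V, W.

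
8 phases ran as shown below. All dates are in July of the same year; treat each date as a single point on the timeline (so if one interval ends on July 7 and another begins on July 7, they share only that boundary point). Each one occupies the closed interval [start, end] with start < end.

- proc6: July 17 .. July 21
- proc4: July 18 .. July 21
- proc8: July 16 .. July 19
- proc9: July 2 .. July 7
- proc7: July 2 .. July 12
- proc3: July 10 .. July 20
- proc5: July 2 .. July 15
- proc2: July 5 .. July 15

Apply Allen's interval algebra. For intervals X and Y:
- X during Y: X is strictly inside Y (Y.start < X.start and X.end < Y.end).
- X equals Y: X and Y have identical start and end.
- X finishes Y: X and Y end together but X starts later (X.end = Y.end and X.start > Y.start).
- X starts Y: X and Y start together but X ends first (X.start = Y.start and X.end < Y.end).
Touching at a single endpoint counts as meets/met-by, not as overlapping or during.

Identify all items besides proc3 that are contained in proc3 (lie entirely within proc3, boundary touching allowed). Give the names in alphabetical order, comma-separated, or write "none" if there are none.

Target proc3 = [July 10, July 20].
proc2 [July 5, July 15] → overlaps → no.
proc4 [July 18, July 21] → overlapped-by → no.
proc5 [July 2, July 15] → overlaps → no.
proc6 [July 17, July 21] → overlapped-by → no.
proc7 [July 2, July 12] → overlaps → no.
proc8 [July 16, July 19] → during → yes.
proc9 [July 2, July 7] → before → no.
Result: proc8.

proc8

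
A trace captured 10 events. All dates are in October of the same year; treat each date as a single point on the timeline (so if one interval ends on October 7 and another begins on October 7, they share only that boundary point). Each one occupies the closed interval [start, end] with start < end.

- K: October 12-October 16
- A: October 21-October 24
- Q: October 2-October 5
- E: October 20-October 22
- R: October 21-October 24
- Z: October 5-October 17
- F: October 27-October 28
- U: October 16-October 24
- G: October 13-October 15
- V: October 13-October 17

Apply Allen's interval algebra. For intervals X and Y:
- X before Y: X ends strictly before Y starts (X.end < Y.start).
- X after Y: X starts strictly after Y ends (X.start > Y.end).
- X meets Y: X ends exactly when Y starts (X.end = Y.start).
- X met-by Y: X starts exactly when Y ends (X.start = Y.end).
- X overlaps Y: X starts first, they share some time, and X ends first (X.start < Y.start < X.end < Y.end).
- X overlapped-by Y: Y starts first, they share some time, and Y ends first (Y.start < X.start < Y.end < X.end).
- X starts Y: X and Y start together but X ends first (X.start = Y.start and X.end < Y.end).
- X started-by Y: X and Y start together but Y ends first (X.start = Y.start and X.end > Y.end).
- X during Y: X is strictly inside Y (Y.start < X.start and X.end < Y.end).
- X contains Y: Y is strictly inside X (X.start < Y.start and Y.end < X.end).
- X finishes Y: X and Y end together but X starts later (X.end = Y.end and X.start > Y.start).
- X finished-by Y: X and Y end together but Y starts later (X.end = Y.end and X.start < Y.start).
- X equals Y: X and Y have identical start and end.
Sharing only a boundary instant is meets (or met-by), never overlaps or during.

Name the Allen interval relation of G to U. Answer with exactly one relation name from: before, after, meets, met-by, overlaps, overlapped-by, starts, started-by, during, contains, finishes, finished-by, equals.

before

G = [October 13, October 15]; U = [October 16, October 24].
Compare endpoints: G.start < U.start, G.start < U.end, G.end < U.start, G.end < U.end.
That pattern is 'before'.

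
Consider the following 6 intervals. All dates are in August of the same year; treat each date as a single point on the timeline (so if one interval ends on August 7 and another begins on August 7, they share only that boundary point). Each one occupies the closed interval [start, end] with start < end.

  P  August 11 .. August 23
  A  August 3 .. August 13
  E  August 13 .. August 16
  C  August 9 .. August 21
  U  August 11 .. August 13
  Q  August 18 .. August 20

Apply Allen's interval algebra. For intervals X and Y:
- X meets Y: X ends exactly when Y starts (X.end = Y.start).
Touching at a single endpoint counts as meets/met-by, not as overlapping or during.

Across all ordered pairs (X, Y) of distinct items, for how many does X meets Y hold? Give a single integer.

2

Checking all 30 ordered pairs for relation 'meets'; matching pairs in alphabetical order:
(A, E): A meets E ✓
(U, E): U meets E ✓
Count: 2.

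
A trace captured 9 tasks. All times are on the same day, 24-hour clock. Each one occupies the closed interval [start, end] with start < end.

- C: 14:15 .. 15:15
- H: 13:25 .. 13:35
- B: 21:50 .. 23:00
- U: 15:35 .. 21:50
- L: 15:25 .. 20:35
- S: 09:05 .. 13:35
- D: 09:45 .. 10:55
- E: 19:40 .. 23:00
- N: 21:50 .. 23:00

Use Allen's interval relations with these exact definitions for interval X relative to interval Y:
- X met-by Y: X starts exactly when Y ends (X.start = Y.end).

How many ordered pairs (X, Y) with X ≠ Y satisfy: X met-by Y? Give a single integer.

2

Checking all 72 ordered pairs for relation 'met-by'; matching pairs in alphabetical order:
(B, U): B met-by U ✓
(N, U): N met-by U ✓
Count: 2.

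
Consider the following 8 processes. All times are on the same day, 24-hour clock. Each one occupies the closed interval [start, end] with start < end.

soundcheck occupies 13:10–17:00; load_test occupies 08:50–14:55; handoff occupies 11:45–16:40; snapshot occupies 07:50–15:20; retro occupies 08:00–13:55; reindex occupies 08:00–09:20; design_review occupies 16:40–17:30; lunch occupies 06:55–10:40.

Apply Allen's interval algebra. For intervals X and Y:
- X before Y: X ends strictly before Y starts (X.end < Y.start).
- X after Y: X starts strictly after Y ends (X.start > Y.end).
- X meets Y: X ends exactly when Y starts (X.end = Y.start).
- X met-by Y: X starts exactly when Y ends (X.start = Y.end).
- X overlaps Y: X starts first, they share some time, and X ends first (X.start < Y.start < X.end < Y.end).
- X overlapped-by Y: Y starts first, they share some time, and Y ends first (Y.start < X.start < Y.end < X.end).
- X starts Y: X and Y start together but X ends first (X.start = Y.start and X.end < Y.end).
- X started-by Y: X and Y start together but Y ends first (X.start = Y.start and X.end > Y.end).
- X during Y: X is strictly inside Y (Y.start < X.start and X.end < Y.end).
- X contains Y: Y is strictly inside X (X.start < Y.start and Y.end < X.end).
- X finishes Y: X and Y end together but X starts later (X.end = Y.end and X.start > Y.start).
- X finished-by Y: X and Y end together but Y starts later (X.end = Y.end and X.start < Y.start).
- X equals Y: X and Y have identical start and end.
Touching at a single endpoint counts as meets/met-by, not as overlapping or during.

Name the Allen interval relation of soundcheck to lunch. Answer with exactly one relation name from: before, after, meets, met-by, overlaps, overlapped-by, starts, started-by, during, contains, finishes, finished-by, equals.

soundcheck = [13:10, 17:00]; lunch = [06:55, 10:40].
Compare endpoints: soundcheck.start > lunch.start, soundcheck.start > lunch.end, soundcheck.end > lunch.start, soundcheck.end > lunch.end.
That pattern is 'after'.

after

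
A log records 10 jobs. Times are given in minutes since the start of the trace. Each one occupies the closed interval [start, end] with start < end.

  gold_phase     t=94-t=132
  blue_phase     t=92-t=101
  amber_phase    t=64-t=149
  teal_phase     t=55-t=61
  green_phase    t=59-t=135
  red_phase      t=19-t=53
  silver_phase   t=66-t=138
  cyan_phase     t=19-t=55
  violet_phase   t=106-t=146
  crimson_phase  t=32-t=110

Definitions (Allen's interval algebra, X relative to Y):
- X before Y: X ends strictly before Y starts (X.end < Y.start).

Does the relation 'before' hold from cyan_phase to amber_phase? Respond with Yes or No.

Yes

cyan_phase = [t=19, t=55], amber_phase = [t=64, t=149].
Actual relation of cyan_phase to amber_phase: before.
Asked whether 'before' holds → Yes.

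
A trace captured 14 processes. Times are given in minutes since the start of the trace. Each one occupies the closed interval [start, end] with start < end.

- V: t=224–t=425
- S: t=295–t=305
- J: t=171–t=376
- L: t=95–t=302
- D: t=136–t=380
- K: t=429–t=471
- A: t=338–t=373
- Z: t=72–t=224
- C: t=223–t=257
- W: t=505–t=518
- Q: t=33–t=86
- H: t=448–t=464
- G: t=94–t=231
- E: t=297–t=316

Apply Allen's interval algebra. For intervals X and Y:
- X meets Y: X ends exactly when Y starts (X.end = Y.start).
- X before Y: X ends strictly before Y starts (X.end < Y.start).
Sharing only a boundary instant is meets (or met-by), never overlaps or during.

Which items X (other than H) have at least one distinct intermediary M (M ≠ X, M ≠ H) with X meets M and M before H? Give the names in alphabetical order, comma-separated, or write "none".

Target H = [t=448, t=464].
Intermediaries M with M before H: A, C, D, E, G, J, L, Q, S, V, Z.
Via A — items with X meets A: none.
Via C — items with X meets C: none.
Via D — items with X meets D: none.
Via E — items with X meets E: none.
Via G — items with X meets G: none.
Via J — items with X meets J: none.
Via L — items with X meets L: none.
Via Q — items with X meets Q: none.
Via S — items with X meets S: none.
Via V — items with X meets V: Z.
Via Z — items with X meets Z: none.
Union: Z.

Z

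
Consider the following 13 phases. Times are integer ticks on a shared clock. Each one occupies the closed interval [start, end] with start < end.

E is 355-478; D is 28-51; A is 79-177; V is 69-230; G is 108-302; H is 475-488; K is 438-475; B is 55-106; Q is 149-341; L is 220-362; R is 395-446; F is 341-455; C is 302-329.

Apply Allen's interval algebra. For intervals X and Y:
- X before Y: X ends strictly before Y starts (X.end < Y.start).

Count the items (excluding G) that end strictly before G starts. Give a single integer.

Target G = [108, 302].
A [79, 177] → overlaps → no.
B [55, 106] → before → counts.
C [302, 329] → met-by → no.
D [28, 51] → before → counts.
E [355, 478] → after → no.
F [341, 455] → after → no.
H [475, 488] → after → no.
K [438, 475] → after → no.
L [220, 362] → overlapped-by → no.
Q [149, 341] → overlapped-by → no.
R [395, 446] → after → no.
V [69, 230] → overlaps → no.
Total: 2.

2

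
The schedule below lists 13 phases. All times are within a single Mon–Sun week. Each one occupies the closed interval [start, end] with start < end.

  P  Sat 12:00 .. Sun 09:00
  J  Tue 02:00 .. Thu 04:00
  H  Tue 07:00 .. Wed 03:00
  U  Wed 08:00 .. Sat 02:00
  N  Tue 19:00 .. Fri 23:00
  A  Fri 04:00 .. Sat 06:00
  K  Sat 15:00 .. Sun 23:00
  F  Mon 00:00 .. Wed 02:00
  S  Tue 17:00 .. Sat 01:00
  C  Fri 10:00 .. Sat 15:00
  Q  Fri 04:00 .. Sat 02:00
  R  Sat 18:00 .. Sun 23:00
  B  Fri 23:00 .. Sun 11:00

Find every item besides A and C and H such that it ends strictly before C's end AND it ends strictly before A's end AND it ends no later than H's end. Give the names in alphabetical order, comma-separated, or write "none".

Conditions: its end is strictly before C's end (X.end < Sat 15:00) AND its end is strictly before A's end (X.end < Sat 06:00) AND its end is no later than H's end (X.end <= Wed 03:00).
B: end Sun 11:00 < Sat 15:00? ✗; end Sun 11:00 < Sat 06:00? ✗; end Sun 11:00 <= Wed 03:00? ✗ → no.
F: end Wed 02:00 < Sat 15:00? ✓; end Wed 02:00 < Sat 06:00? ✓; end Wed 02:00 <= Wed 03:00? ✓ → yes.
J: end Thu 04:00 < Sat 15:00? ✓; end Thu 04:00 < Sat 06:00? ✓; end Thu 04:00 <= Wed 03:00? ✗ → no.
K: end Sun 23:00 < Sat 15:00? ✗; end Sun 23:00 < Sat 06:00? ✗; end Sun 23:00 <= Wed 03:00? ✗ → no.
N: end Fri 23:00 < Sat 15:00? ✓; end Fri 23:00 < Sat 06:00? ✓; end Fri 23:00 <= Wed 03:00? ✗ → no.
P: end Sun 09:00 < Sat 15:00? ✗; end Sun 09:00 < Sat 06:00? ✗; end Sun 09:00 <= Wed 03:00? ✗ → no.
Q: end Sat 02:00 < Sat 15:00? ✓; end Sat 02:00 < Sat 06:00? ✓; end Sat 02:00 <= Wed 03:00? ✗ → no.
R: end Sun 23:00 < Sat 15:00? ✗; end Sun 23:00 < Sat 06:00? ✗; end Sun 23:00 <= Wed 03:00? ✗ → no.
S: end Sat 01:00 < Sat 15:00? ✓; end Sat 01:00 < Sat 06:00? ✓; end Sat 01:00 <= Wed 03:00? ✗ → no.
U: end Sat 02:00 < Sat 15:00? ✓; end Sat 02:00 < Sat 06:00? ✓; end Sat 02:00 <= Wed 03:00? ✗ → no.
Result: F.

F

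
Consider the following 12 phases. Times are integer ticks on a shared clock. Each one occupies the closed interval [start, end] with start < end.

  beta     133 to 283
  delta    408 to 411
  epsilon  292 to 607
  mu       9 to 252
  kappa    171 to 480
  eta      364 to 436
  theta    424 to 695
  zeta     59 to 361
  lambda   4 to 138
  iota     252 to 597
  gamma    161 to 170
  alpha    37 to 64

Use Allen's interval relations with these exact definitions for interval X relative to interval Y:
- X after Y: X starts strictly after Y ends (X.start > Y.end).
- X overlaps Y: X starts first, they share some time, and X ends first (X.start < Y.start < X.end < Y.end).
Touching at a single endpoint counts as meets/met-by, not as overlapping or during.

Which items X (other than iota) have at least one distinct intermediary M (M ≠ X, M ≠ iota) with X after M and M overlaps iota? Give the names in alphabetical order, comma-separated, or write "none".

Target iota = [252, 597].
Intermediaries M with M overlaps iota: beta, kappa, zeta.
Via beta — items with X after beta: delta, epsilon, eta, theta.
Via kappa — items with X after kappa: none.
Via zeta — items with X after zeta: delta, eta, theta.
Union: delta, epsilon, eta, theta.

delta, epsilon, eta, theta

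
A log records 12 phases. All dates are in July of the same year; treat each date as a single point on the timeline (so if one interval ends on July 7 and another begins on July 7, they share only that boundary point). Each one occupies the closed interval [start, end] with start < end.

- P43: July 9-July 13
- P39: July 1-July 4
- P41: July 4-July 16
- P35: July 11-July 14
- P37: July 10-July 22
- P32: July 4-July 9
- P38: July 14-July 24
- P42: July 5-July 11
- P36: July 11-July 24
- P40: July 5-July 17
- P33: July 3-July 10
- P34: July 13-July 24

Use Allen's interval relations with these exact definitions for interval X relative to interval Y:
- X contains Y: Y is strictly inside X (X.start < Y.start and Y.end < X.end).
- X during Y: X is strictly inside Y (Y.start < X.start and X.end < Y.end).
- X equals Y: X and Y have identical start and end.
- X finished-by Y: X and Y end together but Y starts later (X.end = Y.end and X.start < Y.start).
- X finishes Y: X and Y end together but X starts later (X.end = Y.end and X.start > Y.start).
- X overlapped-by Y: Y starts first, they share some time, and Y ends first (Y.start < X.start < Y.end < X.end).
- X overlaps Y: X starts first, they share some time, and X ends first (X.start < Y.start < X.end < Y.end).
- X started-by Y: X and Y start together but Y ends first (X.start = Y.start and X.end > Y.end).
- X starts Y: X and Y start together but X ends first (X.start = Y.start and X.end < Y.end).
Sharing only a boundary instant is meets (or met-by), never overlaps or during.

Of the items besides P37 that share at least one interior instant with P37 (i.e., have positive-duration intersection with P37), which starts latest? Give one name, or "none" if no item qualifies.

Target P37 = [July 10, July 22].
P32 [July 4, July 9] → before → excluded.
P33 [July 3, July 10] → meets → excluded.
P34 [July 13, July 24] → overlapped-by → candidate.
P35 [July 11, July 14] → during → candidate.
P36 [July 11, July 24] → overlapped-by → candidate.
P38 [July 14, July 24] → overlapped-by → candidate.
P39 [July 1, July 4] → before → excluded.
P40 [July 5, July 17] → overlaps → candidate.
P41 [July 4, July 16] → overlaps → candidate.
P42 [July 5, July 11] → overlaps → candidate.
P43 [July 9, July 13] → overlaps → candidate.
Among candidates, latest start is July 14 → P38.

P38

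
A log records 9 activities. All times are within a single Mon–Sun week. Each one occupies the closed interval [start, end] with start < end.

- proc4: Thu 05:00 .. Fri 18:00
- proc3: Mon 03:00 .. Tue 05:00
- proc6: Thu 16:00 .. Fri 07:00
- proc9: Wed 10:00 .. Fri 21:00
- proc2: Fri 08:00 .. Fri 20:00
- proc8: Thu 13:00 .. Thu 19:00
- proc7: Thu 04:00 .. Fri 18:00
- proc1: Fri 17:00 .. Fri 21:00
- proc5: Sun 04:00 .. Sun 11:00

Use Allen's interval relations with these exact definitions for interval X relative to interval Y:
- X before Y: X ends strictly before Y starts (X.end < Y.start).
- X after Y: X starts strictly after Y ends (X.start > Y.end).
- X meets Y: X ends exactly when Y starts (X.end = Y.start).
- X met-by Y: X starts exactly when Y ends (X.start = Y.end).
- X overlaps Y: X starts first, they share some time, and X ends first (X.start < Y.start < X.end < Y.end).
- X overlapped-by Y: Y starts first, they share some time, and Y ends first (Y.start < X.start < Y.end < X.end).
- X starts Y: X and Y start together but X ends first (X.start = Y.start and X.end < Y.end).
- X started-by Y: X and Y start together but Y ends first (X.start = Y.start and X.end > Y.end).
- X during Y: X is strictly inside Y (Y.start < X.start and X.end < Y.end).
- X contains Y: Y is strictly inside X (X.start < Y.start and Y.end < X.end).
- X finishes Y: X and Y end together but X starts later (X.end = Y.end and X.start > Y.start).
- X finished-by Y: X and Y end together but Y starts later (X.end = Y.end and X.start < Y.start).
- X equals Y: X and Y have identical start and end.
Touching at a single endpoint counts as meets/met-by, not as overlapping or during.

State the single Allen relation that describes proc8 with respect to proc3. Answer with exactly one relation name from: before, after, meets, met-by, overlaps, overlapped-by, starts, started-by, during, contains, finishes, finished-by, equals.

proc8 = [Thu 13:00, Thu 19:00]; proc3 = [Mon 03:00, Tue 05:00].
Compare endpoints: proc8.start > proc3.start, proc8.start > proc3.end, proc8.end > proc3.start, proc8.end > proc3.end.
That pattern is 'after'.

after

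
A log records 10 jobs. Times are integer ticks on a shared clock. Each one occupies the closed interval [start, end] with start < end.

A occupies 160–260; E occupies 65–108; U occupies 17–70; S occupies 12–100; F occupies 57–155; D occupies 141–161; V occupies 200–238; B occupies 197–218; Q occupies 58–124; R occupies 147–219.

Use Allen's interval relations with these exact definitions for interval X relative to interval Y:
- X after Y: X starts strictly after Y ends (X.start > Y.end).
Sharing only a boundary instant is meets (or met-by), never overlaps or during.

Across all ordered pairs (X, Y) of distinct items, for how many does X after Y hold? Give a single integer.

25

Checking all 90 ordered pairs for relation 'after'; matching pairs in alphabetical order:
(A, E): A after E ✓
(A, F): A after F ✓
(A, Q): A after Q ✓
(A, S): A after S ✓
(A, U): A after U ✓
(B, D): B after D ✓
(B, E): B after E ✓
(B, F): B after F ✓
(B, Q): B after Q ✓
(B, S): B after S ✓
(B, U): B after U ✓
(D, E): D after E ✓
(D, Q): D after Q ✓
(D, S): D after S ✓
(D, U): D after U ✓
(R, E): R after E ✓
(R, Q): R after Q ✓
(R, S): R after S ✓
(R, U): R after U ✓
(V, D): V after D ✓
(V, E): V after E ✓
(V, F): V after F ✓
(V, Q): V after Q ✓
(V, S): V after S ✓
... plus 1 further pairs not listed.
Count: 25.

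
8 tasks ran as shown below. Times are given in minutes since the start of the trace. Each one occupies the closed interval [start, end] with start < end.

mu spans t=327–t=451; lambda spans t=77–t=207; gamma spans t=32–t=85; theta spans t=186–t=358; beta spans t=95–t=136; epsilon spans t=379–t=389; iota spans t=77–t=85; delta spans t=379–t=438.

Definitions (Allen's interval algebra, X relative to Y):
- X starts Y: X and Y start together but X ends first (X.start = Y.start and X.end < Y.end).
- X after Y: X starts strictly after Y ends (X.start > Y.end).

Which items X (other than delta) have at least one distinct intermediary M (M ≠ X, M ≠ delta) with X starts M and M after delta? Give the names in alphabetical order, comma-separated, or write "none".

Target delta = [t=379, t=438].
Intermediaries M with M after delta: none.
Union: none.

none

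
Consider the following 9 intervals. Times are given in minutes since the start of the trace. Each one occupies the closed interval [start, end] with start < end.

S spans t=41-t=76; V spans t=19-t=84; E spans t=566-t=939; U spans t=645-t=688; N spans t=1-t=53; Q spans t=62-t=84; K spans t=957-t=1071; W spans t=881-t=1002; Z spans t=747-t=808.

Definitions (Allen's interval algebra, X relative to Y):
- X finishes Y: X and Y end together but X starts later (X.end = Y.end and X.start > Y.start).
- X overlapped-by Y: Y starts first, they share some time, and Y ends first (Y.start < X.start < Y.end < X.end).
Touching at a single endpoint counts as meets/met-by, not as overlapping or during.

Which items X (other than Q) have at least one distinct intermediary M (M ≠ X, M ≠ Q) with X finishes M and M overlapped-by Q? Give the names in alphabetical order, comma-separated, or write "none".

Target Q = [t=62, t=84].
Intermediaries M with M overlapped-by Q: none.
Union: none.

none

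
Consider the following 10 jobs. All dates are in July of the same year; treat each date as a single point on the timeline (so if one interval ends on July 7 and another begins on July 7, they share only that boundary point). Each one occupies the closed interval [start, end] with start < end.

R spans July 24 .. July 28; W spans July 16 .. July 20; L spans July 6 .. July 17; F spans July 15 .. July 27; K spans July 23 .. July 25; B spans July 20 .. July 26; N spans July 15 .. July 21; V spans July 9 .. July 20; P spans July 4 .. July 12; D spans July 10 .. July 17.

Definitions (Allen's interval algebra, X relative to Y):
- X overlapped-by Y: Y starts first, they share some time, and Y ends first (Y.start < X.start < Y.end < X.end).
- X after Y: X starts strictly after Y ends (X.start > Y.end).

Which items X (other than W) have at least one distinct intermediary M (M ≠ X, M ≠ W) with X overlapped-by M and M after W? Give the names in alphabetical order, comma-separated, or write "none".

R

Target W = [July 16, July 20].
Intermediaries M with M after W: K, R.
Via K — items with X overlapped-by K: R.
Via R — items with X overlapped-by R: none.
Union: R.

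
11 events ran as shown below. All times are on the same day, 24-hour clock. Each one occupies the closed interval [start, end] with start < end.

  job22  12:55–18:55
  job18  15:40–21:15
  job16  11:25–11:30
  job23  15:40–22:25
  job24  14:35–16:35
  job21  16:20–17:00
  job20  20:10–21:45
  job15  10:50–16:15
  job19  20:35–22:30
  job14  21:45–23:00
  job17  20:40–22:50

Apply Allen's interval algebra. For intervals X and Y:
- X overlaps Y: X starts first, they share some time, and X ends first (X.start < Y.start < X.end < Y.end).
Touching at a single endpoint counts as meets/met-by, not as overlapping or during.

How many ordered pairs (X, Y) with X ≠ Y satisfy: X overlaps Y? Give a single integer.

Checking all 110 ordered pairs for relation 'overlaps'; matching pairs in alphabetical order:
(job15, job18): job15 overlaps job18 ✓
(job15, job22): job15 overlaps job22 ✓
(job15, job23): job15 overlaps job23 ✓
(job15, job24): job15 overlaps job24 ✓
(job17, job14): job17 overlaps job14 ✓
(job18, job17): job18 overlaps job17 ✓
(job18, job19): job18 overlaps job19 ✓
(job18, job20): job18 overlaps job20 ✓
(job19, job14): job19 overlaps job14 ✓
(job19, job17): job19 overlaps job17 ✓
(job20, job17): job20 overlaps job17 ✓
(job20, job19): job20 overlaps job19 ✓
(job22, job18): job22 overlaps job18 ✓
(job22, job23): job22 overlaps job23 ✓
(job23, job14): job23 overlaps job14 ✓
(job23, job17): job23 overlaps job17 ✓
(job23, job19): job23 overlaps job19 ✓
(job24, job18): job24 overlaps job18 ✓
(job24, job21): job24 overlaps job21 ✓
(job24, job23): job24 overlaps job23 ✓
Count: 20.

20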